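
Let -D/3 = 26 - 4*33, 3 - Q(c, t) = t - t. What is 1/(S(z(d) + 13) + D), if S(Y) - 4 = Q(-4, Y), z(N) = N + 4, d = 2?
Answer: 1/325 ≈ 0.0030769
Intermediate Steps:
z(N) = 4 + N
Q(c, t) = 3 (Q(c, t) = 3 - (t - t) = 3 - 1*0 = 3 + 0 = 3)
S(Y) = 7 (S(Y) = 4 + 3 = 7)
D = 318 (D = -3*(26 - 4*33) = -3*(26 - 132) = -3*(-106) = 318)
1/(S(z(d) + 13) + D) = 1/(7 + 318) = 1/325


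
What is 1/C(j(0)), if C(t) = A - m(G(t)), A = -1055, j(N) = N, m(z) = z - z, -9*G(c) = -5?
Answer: -1/1055 ≈ -0.00094787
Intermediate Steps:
G(c) = 5/9 (G(c) = -⅑*(-5) = 5/9)
m(z) = 0
C(t) = -1055 (C(t) = -1055 - 1*0 = -1055 + 0 = -1055)
1/C(j(0)) = 1/(-1055) = -1/1055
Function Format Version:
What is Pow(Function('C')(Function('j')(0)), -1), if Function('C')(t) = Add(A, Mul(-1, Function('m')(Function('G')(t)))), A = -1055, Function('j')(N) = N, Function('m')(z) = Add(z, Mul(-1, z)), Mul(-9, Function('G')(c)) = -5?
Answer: Rational(-1, 1055) ≈ -0.00094787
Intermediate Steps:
Function('G')(c) = Rational(5, 9) (Function('G')(c) = Mul(Rational(-1, 9), -5) = Rational(5, 9))
Function('m')(z) = 0
Function('C')(t) = -1055 (Function('C')(t) = Add(-1055, Mul(-1, 0)) = Add(-1055, 0) = -1055)
Pow(Function('C')(Function('j')(0)), -1) = Pow(-1055, -1) = Rational(-1, 1055)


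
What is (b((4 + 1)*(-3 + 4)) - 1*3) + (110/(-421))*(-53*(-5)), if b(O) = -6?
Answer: -32939/421 ≈ -78.240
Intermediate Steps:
(b((4 + 1)*(-3 + 4)) - 1*3) + (110/(-421))*(-53*(-5)) = (-6 - 1*3) + (110/(-421))*(-53*(-5)) = (-6 - 3) + (110*(-1/421))*265 = -9 - 110/421*265 = -9 - 29150/421 = -32939/421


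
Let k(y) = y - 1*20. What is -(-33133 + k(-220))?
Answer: 33373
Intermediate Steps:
k(y) = -20 + y (k(y) = y - 20 = -20 + y)
-(-33133 + k(-220)) = -(-33133 + (-20 - 220)) = -(-33133 - 240) = -1*(-33373) = 33373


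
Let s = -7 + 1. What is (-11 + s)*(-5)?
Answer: 85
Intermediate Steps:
s = -6
(-11 + s)*(-5) = (-11 - 6)*(-5) = -17*(-5) = 85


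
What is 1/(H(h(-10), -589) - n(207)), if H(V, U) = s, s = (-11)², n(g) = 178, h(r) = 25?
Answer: -1/57 ≈ -0.017544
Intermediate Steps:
s = 121
H(V, U) = 121
1/(H(h(-10), -589) - n(207)) = 1/(121 - 1*178) = 1/(121 - 178) = 1/(-57) = -1/57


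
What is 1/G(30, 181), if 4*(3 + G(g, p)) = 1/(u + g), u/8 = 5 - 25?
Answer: -520/1561 ≈ -0.33312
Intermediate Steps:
u = -160 (u = 8*(5 - 25) = 8*(-20) = -160)
G(g, p) = -3 + 1/(4*(-160 + g))
1/G(30, 181) = 1/((1921 - 12*30)/(4*(-160 + 30))) = 1/((¼)*(1921 - 360)/(-130)) = 1/((¼)*(-1/130)*1561) = 1/(-1561/520) = -520/1561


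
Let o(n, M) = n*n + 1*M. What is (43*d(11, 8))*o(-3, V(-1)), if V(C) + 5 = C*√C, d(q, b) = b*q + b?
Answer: 16512 - 4128*I ≈ 16512.0 - 4128.0*I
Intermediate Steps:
d(q, b) = b + b*q
V(C) = -5 + C^(3/2) (V(C) = -5 + C*√C = -5 + C^(3/2))
o(n, M) = M + n² (o(n, M) = n² + M = M + n²)
(43*d(11, 8))*o(-3, V(-1)) = (43*(8*(1 + 11)))*((-5 + (-1)^(3/2)) + (-3)²) = (43*(8*12))*((-5 - I) + 9) = (43*96)*(4 - I) = 4128*(4 - I) = 16512 - 4128*I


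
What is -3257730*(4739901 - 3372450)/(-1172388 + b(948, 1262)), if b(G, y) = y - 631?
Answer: 4454786146230/1171757 ≈ 3.8018e+6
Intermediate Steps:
b(G, y) = -631 + y
-3257730*(4739901 - 3372450)/(-1172388 + b(948, 1262)) = -3257730*(4739901 - 3372450)/(-1172388 + (-631 + 1262)) = -3257730*1367451/(-1172388 + 631) = -3257730/((-1171757*1/1367451)) = -3257730/(-1171757/1367451) = -3257730*(-1367451/1171757) = 4454786146230/1171757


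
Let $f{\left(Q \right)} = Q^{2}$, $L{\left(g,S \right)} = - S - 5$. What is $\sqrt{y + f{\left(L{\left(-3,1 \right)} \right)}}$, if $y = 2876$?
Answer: $4 \sqrt{182} \approx 53.963$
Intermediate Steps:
$L{\left(g,S \right)} = -5 - S$
$\sqrt{y + f{\left(L{\left(-3,1 \right)} \right)}} = \sqrt{2876 + \left(-5 - 1\right)^{2}} = \sqrt{2876 + \left(-6\right)^{2}} = \sqrt{2876 + 36} = \sqrt{2912} = 4 \sqrt{182}$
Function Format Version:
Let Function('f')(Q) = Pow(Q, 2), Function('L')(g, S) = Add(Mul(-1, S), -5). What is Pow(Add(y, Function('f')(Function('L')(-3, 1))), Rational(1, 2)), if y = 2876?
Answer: Mul(4, Pow(182, Rational(1, 2))) ≈ 53.963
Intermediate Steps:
Function('L')(g, S) = Add(-5, Mul(-1, S))
Pow(Add(y, Function('f')(Function('L')(-3, 1))), Rational(1, 2)) = Pow(Add(2876, Pow(Add(-5, Mul(-1, 1)), 2)), Rational(1, 2)) = Pow(Add(2876, Pow(Add(-5, -1), 2)), Rational(1, 2)) = Pow(Add(2876, Pow(-6, 2)), Rational(1, 2)) = Pow(Add(2876, 36), Rational(1, 2)) = Pow(2912, Rational(1, 2)) = Mul(4, Pow(182, Rational(1, 2)))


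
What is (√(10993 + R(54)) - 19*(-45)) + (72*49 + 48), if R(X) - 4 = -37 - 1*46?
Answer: 4431 + √10914 ≈ 4535.5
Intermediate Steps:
R(X) = -79 (R(X) = 4 + (-37 - 1*46) = 4 + (-37 - 46) = 4 - 83 = -79)
(√(10993 + R(54)) - 19*(-45)) + (72*49 + 48) = (√(10993 - 79) - 19*(-45)) + (72*49 + 48) = (√10914 + 855) + (3528 + 48) = (855 + √10914) + 3576 = 4431 + √10914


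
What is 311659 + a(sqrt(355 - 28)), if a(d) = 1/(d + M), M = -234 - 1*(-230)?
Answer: 96925953/311 + sqrt(327)/311 ≈ 3.1166e+5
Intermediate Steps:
M = -4 (M = -234 + 230 = -4)
a(d) = 1/(-4 + d) (a(d) = 1/(d - 4) = 1/(-4 + d))
311659 + a(sqrt(355 - 28)) = 311659 + 1/(-4 + sqrt(355 - 28)) = 311659 + 1/(-4 + sqrt(327))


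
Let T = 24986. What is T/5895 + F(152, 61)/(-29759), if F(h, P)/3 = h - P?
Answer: 741949039/175429305 ≈ 4.2293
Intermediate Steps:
F(h, P) = -3*P + 3*h (F(h, P) = 3*(h - P) = -3*P + 3*h)
T/5895 + F(152, 61)/(-29759) = 24986/5895 + (-3*61 + 3*152)/(-29759) = 24986*(1/5895) + (-183 + 456)*(-1/29759) = 24986/5895 + 273*(-1/29759) = 24986/5895 - 273/29759 = 741949039/175429305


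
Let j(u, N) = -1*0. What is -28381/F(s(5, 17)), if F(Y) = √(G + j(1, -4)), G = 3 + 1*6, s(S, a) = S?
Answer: -28381/3 ≈ -9460.3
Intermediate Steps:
j(u, N) = 0
G = 9 (G = 3 + 6 = 9)
F(Y) = 3 (F(Y) = √(9 + 0) = √9 = 3)
-28381/F(s(5, 17)) = -28381/3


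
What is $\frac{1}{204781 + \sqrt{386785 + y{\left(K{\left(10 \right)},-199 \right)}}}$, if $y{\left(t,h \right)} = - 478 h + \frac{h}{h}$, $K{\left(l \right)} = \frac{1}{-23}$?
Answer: $\frac{204781}{41934776053} - \frac{2 \sqrt{120477}}{41934776053} \approx 4.8668 \cdot 10^{-6}$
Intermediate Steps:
$K{\left(l \right)} = - \frac{1}{23}$
$y{\left(t,h \right)} = 1 - 478 h$ ($y{\left(t,h \right)} = - 478 h + 1 = 1 - 478 h$)
$\frac{1}{204781 + \sqrt{386785 + y{\left(K{\left(10 \right)},-199 \right)}}} = \frac{1}{204781 + \sqrt{386785 + \left(1 - -95122\right)}} = \frac{1}{204781 + \sqrt{386785 + \left(1 + 95122\right)}} = \frac{1}{204781 + \sqrt{386785 + 95123}} = \frac{1}{204781 + \sqrt{481908}} = \frac{1}{204781 + 2 \sqrt{120477}}$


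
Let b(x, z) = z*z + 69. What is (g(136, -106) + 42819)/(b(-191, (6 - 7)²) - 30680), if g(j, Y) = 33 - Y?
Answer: -21479/15305 ≈ -1.4034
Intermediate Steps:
b(x, z) = 69 + z² (b(x, z) = z² + 69 = 69 + z²)
(g(136, -106) + 42819)/(b(-191, (6 - 7)²) - 30680) = ((33 - 1*(-106)) + 42819)/((69 + ((6 - 7)²)²) - 30680) = ((33 + 106) + 42819)/((69 + ((-1)²)²) - 30680) = (139 + 42819)/((69 + 1²) - 30680) = 42958/((69 + 1) - 30680) = 42958/(70 - 30680) = 42958/(-30610) = 42958*(-1/30610) = -21479/15305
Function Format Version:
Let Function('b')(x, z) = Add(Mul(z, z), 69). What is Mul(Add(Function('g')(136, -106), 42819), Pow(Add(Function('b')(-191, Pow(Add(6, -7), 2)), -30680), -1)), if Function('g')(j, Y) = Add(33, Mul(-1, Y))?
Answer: Rational(-21479, 15305) ≈ -1.4034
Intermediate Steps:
Function('b')(x, z) = Add(69, Pow(z, 2)) (Function('b')(x, z) = Add(Pow(z, 2), 69) = Add(69, Pow(z, 2)))
Mul(Add(Function('g')(136, -106), 42819), Pow(Add(Function('b')(-191, Pow(Add(6, -7), 2)), -30680), -1)) = Mul(Add(Add(33, Mul(-1, -106)), 42819), Pow(Add(Add(69, Pow(Pow(Add(6, -7), 2), 2)), -30680), -1)) = Mul(Add(Add(33, 106), 42819), Pow(Add(Add(69, Pow(Pow(-1, 2), 2)), -30680), -1)) = Mul(Add(139, 42819), Pow(Add(Add(69, Pow(1, 2)), -30680), -1)) = Mul(42958, Pow(Add(Add(69, 1), -30680), -1)) = Mul(42958, Pow(Add(70, -30680), -1)) = Mul(42958, Pow(-30610, -1)) = Mul(42958, Rational(-1, 30610)) = Rational(-21479, 15305)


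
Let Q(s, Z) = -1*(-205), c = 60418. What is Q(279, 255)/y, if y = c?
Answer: 205/60418 ≈ 0.0033930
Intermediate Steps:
Q(s, Z) = 205
y = 60418
Q(279, 255)/y = 205/60418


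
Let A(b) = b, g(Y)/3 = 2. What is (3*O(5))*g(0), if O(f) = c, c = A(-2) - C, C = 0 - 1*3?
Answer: 18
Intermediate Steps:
g(Y) = 6 (g(Y) = 3*2 = 6)
C = -3 (C = 0 - 3 = -3)
c = 1 (c = -2 - 1*(-3) = -2 + 3 = 1)
O(f) = 1
(3*O(5))*g(0) = (3*1)*6 = 3*6 = 18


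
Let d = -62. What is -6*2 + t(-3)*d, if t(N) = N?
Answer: 174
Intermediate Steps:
-6*2 + t(-3)*d = -6*2 - 3*(-62) = -12 + 186 = 174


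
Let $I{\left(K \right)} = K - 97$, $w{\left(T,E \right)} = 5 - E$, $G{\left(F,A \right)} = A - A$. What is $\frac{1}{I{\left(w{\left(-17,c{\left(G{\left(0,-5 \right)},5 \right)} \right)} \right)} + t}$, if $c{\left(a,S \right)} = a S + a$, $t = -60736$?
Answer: $- \frac{1}{60828} \approx -1.644 \cdot 10^{-5}$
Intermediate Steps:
$G{\left(F,A \right)} = 0$
$c{\left(a,S \right)} = a + S a$ ($c{\left(a,S \right)} = S a + a = a + S a$)
$I{\left(K \right)} = -97 + K$
$\frac{1}{I{\left(w{\left(-17,c{\left(G{\left(0,-5 \right)},5 \right)} \right)} \right)} + t} = \frac{1}{\left(-97 + \left(5 - 0 \left(1 + 5\right)\right)\right) - 60736} = \frac{1}{\left(-97 + \left(5 - 0 \cdot 6\right)\right) - 60736} = \frac{1}{\left(-97 + \left(5 - 0\right)\right) - 60736} = \frac{1}{\left(-97 + \left(5 + 0\right)\right) - 60736} = \frac{1}{\left(-97 + 5\right) - 60736} = \frac{1}{-92 - 60736} = \frac{1}{-60828} = - \frac{1}{60828}$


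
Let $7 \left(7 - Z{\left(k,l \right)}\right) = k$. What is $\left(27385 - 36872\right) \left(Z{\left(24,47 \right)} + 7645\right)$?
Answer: $- \frac{507933980}{7} \approx -7.2562 \cdot 10^{7}$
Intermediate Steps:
$Z{\left(k,l \right)} = 7 - \frac{k}{7}$
$\left(27385 - 36872\right) \left(Z{\left(24,47 \right)} + 7645\right) = \left(27385 - 36872\right) \left(\left(7 - \frac{24}{7}\right) + 7645\right) = - 9487 \left(\frac{25}{7} + 7645\right) = \left(-9487\right) \frac{53540}{7} = - \frac{507933980}{7}$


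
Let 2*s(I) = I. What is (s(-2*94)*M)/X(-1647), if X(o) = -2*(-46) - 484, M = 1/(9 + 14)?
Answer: 47/4508 ≈ 0.010426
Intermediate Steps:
s(I) = I/2
M = 1/23 ≈ 0.043478
X(o) = -392 (X(o) = 92 - 484 = -392)
(s(-2*94)*M)/X(-1647) = (((-2*94)/2)*(1/23))/(-392) = (((½)*(-188))*(1/23))*(-1/392) = -94*1/23*(-1/392) = -94/23*(-1/392) = 47/4508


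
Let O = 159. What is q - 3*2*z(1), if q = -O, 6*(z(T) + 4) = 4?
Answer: -139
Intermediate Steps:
z(T) = -10/3 (z(T) = -4 + (1/6)*4 = -4 + 2/3 = -10/3)
q = -159 (q = -1*159 = -159)
q - 3*2*z(1) = -159 - 3*2*(-10)/3 = -159 - 6*(-10)/3 = -159 - 1*(-20) = -159 + 20 = -139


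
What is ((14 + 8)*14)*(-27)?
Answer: -8316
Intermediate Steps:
((14 + 8)*14)*(-27) = (22*14)*(-27) = 308*(-27) = -8316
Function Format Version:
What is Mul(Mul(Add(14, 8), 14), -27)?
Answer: -8316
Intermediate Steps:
Mul(Mul(Add(14, 8), 14), -27) = Mul(Mul(22, 14), -27) = Mul(308, -27) = -8316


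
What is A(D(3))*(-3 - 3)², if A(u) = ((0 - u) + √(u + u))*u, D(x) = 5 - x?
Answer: 0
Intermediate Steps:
A(u) = u*(-u + √2*√u) (A(u) = (-u + √(2*u))*u = (-u + √2*√u)*u = u*(-u + √2*√u))
A(D(3))*(-3 - 3)² = (-(5 - 1*3)² + √2*(5 - 1*3)^(3/2))*(-3 - 3)² = (-(5 - 3)² + √2*(5 - 3)^(3/2))*(-6)² = (-1*2² + √2*2^(3/2))*36 = (-1*4 + √2*(2*√2))*36 = (-4 + 4)*36 = 0*36 = 0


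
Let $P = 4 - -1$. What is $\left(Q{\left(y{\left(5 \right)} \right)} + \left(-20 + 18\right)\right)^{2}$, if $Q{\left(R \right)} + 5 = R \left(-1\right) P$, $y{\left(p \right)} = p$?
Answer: $1024$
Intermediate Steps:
$P = 5$ ($P = 4 + 1 = 5$)
$Q{\left(R \right)} = -5 - 5 R$ ($Q{\left(R \right)} = -5 + R \left(-1\right) 5 = -5 + - R 5 = -5 - 5 R$)
$\left(Q{\left(y{\left(5 \right)} \right)} + \left(-20 + 18\right)\right)^{2} = \left(\left(-5 - 25\right) + \left(-20 + 18\right)\right)^{2} = \left(\left(-5 - 25\right) - 2\right)^{2} = \left(-30 - 2\right)^{2} = \left(-32\right)^{2} = 1024$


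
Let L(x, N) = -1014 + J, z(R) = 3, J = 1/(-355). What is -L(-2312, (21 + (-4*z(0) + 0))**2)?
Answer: 359971/355 ≈ 1014.0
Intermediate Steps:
J = -1/355 ≈ -0.0028169
L(x, N) = -359971/355 (L(x, N) = -1014 - 1/355 = -359971/355)
-L(-2312, (21 + (-4*z(0) + 0))**2) = -1*(-359971/355) = 359971/355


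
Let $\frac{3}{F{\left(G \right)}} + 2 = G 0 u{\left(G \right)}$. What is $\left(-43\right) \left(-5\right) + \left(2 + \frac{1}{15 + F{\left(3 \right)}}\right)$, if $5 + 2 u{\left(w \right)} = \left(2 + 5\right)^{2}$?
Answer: $\frac{5861}{27} \approx 217.07$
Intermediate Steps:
$u{\left(w \right)} = 22$ ($u{\left(w \right)} = - \frac{5}{2} + \frac{\left(2 + 5\right)^{2}}{2} = - \frac{5}{2} + \frac{7^{2}}{2} = - \frac{5}{2} + \frac{1}{2} \cdot 49 = - \frac{5}{2} + \frac{49}{2} = 22$)
$F{\left(G \right)} = - \frac{3}{2}$ ($F{\left(G \right)} = \frac{3}{-2 + G 0 \cdot 22} = \frac{3}{-2 + 0 \cdot 22} = \frac{3}{-2 + 0} = \frac{3}{-2} = 3 \left(- \frac{1}{2}\right) = - \frac{3}{2}$)
$\left(-43\right) \left(-5\right) + \left(2 + \frac{1}{15 + F{\left(3 \right)}}\right) = \left(-43\right) \left(-5\right) + \left(2 + \frac{1}{15 - \frac{3}{2}}\right) = 215 + \left(2 + \frac{1}{\frac{27}{2}}\right) = 215 + \left(2 + \frac{2}{27}\right) = 215 + \frac{56}{27} = \frac{5861}{27}$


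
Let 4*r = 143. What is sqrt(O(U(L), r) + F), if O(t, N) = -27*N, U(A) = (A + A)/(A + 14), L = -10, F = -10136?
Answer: I*sqrt(44405)/2 ≈ 105.36*I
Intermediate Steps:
r = 143/4 (r = (1/4)*143 = 143/4 ≈ 35.750)
U(A) = 2*A/(14 + A) (U(A) = (2*A)/(14 + A) = 2*A/(14 + A))
sqrt(O(U(L), r) + F) = sqrt(-27*143/4 - 10136) = sqrt(-3861/4 - 10136) = sqrt(-44405/4) = I*sqrt(44405)/2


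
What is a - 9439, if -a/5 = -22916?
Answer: 105141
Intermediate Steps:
a = 114580 (a = -5*(-22916) = 114580)
a - 9439 = 114580 - 9439 = 105141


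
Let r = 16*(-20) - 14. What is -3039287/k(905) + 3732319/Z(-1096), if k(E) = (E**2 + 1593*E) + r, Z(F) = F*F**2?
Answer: -1002439299811199/743958167253504 ≈ -1.3474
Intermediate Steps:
r = -334 (r = -320 - 14 = -334)
Z(F) = F**3
k(E) = -334 + E**2 + 1593*E (k(E) = (E**2 + 1593*E) - 334 = -334 + E**2 + 1593*E)
-3039287/k(905) + 3732319/Z(-1096) = -3039287/(-334 + 905**2 + 1593*905) + 3732319/((-1096)**3) = -3039287/(-334 + 819025 + 1441665) + 3732319/(-1316532736) = -3039287/2260356 + 3732319*(-1/1316532736) = -3039287*1/2260356 - 3732319/1316532736 = -3039287/2260356 - 3732319/1316532736 = -1002439299811199/743958167253504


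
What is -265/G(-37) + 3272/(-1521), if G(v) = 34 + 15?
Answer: -563393/74529 ≈ -7.5594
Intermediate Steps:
G(v) = 49
-265/G(-37) + 3272/(-1521) = -265/49 + 3272/(-1521) = -265*1/49 + 3272*(-1/1521) = -265/49 - 3272/1521 = -563393/74529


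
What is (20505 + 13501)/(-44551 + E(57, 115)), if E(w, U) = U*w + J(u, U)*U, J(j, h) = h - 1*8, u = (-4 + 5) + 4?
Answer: -34006/25691 ≈ -1.3237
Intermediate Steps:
u = 5 (u = 1 + 4 = 5)
J(j, h) = -8 + h (J(j, h) = h - 8 = -8 + h)
E(w, U) = U*w + U*(-8 + U) (E(w, U) = U*w + (-8 + U)*U = U*w + U*(-8 + U))
(20505 + 13501)/(-44551 + E(57, 115)) = (20505 + 13501)/(-44551 + 115*(-8 + 115 + 57)) = 34006/(-44551 + 115*164) = 34006/(-44551 + 18860) = 34006/(-25691) = 34006*(-1/25691) = -34006/25691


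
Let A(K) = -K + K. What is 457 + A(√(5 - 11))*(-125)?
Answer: 457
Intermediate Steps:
A(K) = 0
457 + A(√(5 - 11))*(-125) = 457 + 0*(-125) = 457 + 0 = 457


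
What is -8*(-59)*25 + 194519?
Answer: 206319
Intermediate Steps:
-8*(-59)*25 + 194519 = 472*25 + 194519 = 11800 + 194519 = 206319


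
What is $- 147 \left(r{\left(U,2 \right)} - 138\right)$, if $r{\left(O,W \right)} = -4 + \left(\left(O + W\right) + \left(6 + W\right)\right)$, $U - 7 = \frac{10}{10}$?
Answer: $18228$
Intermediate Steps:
$U = 8$ ($U = 7 + \frac{10}{10} = 7 + 10 \cdot \frac{1}{10} = 7 + 1 = 8$)
$r{\left(O,W \right)} = 2 + O + 2 W$ ($r{\left(O,W \right)} = -4 + \left(6 + O + 2 W\right) = 2 + O + 2 W$)
$- 147 \left(r{\left(U,2 \right)} - 138\right) = - 147 \left(\left(2 + 8 + 2 \cdot 2\right) - 138\right) = - 147 \left(\left(2 + 8 + 4\right) - 138\right) = - 147 \left(14 - 138\right) = \left(-147\right) \left(-124\right) = 18228$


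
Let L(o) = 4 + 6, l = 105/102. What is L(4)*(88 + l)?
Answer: 15135/17 ≈ 890.29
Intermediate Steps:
l = 35/34 (l = 105*(1/102) = 35/34 ≈ 1.0294)
L(o) = 10
L(4)*(88 + l) = 10*(88 + 35/34) = 10*(3027/34) = 15135/17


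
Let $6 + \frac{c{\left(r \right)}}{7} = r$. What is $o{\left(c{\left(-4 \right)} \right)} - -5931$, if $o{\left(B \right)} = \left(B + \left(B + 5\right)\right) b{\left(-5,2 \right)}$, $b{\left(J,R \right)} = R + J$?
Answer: $6336$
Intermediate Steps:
$b{\left(J,R \right)} = J + R$
$c{\left(r \right)} = -42 + 7 r$
$o{\left(B \right)} = -15 - 6 B$ ($o{\left(B \right)} = \left(B + \left(B + 5\right)\right) \left(-5 + 2\right) = \left(B + \left(5 + B\right)\right) \left(-3\right) = \left(5 + 2 B\right) \left(-3\right) = -15 - 6 B$)
$o{\left(c{\left(-4 \right)} \right)} - -5931 = \left(-15 - 6 \left(-42 + 7 \left(-4\right)\right)\right) - -5931 = \left(-15 - 6 \left(-42 - 28\right)\right) + 5931 = \left(-15 - -420\right) + 5931 = \left(-15 + 420\right) + 5931 = 405 + 5931 = 6336$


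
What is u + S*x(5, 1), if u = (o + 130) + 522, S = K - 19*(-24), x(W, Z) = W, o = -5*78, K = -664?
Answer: -778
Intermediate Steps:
o = -390
S = -208 (S = -664 - 19*(-24) = -664 - 1*(-456) = -664 + 456 = -208)
u = 262 (u = (-390 + 130) + 522 = -260 + 522 = 262)
u + S*x(5, 1) = 262 - 208*5 = 262 - 1040 = -778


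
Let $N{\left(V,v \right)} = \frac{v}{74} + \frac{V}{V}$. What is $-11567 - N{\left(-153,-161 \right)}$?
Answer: $- \frac{855871}{74} \approx -11566.0$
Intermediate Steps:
$N{\left(V,v \right)} = 1 + \frac{v}{74}$ ($N{\left(V,v \right)} = v \frac{1}{74} + 1 = \frac{v}{74} + 1 = 1 + \frac{v}{74}$)
$-11567 - N{\left(-153,-161 \right)} = -11567 - \left(1 + \frac{1}{74} \left(-161\right)\right) = -11567 - \left(1 - \frac{161}{74}\right) = -11567 - - \frac{87}{74} = -11567 + \frac{87}{74} = - \frac{855871}{74}$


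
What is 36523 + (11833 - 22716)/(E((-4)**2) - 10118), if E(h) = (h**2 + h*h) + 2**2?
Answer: 350704729/9602 ≈ 36524.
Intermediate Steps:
E(h) = 4 + 2*h**2 (E(h) = (h**2 + h**2) + 4 = 2*h**2 + 4 = 4 + 2*h**2)
36523 + (11833 - 22716)/(E((-4)**2) - 10118) = 36523 + (11833 - 22716)/((4 + 2*((-4)**2)**2) - 10118) = 36523 - 10883/((4 + 2*16**2) - 10118) = 36523 - 10883/((4 + 2*256) - 10118) = 36523 - 10883/((4 + 512) - 10118) = 36523 - 10883/(516 - 10118) = 36523 - 10883/(-9602) = 36523 - 10883*(-1/9602) = 36523 + 10883/9602 = 350704729/9602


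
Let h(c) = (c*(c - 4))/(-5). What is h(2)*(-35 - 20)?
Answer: -44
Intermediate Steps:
h(c) = -c*(-4 + c)/5 (h(c) = (c*(-4 + c))*(-⅕) = -c*(-4 + c)/5)
h(2)*(-35 - 20) = ((⅕)*2*(4 - 1*2))*(-35 - 20) = ((⅕)*2*(4 - 2))*(-55) = ((⅕)*2*2)*(-55) = (⅘)*(-55) = -44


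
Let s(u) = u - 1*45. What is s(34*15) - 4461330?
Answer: -4460865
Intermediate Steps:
s(u) = -45 + u (s(u) = u - 45 = -45 + u)
s(34*15) - 4461330 = (-45 + 34*15) - 4461330 = (-45 + 510) - 4461330 = 465 - 4461330 = -4460865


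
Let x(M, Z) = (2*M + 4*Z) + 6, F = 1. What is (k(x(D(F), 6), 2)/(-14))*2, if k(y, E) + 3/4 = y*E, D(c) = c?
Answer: -253/28 ≈ -9.0357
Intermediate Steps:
x(M, Z) = 6 + 2*M + 4*Z
k(y, E) = -¾ + E*y (k(y, E) = -¾ + y*E = -¾ + E*y)
(k(x(D(F), 6), 2)/(-14))*2 = ((-¾ + 2*(6 + 2*1 + 4*6))/(-14))*2 = ((-¾ + 2*(6 + 2 + 24))*(-1/14))*2 = ((-¾ + 2*32)*(-1/14))*2 = ((-¾ + 64)*(-1/14))*2 = ((253/4)*(-1/14))*2 = -253/56*2 = -253/28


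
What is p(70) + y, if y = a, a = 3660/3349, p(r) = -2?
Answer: -3038/3349 ≈ -0.90714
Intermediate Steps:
a = 3660/3349 (a = 3660*(1/3349) = 3660/3349 ≈ 1.0929)
y = 3660/3349 ≈ 1.0929
p(70) + y = -2 + 3660/3349 = -3038/3349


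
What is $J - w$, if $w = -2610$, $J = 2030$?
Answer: $4640$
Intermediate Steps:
$J - w = 2030 - -2610 = 2030 + 2610 = 4640$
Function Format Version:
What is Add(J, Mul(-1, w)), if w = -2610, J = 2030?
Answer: 4640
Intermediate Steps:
Add(J, Mul(-1, w)) = Add(2030, Mul(-1, -2610)) = Add(2030, 2610) = 4640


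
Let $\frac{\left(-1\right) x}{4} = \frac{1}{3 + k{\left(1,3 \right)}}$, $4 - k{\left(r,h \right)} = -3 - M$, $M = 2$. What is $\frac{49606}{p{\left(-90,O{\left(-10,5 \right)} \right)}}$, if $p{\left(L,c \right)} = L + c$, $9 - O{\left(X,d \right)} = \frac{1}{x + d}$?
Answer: $- \frac{694484}{1137} \approx -610.8$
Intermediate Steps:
$k{\left(r,h \right)} = 9$ ($k{\left(r,h \right)} = 4 - \left(-3 - 2\right) = 4 - -5 = 4 + 5 = 9$)
$x = - \frac{1}{3}$ ($x = - \frac{4}{3 + 9} = - \frac{4}{12} = \left(-4\right) \frac{1}{12} = - \frac{1}{3} \approx -0.33333$)
$O{\left(X,d \right)} = 9 - \frac{1}{- \frac{1}{3} + d}$
$\frac{49606}{p{\left(-90,O{\left(-10,5 \right)} \right)}} = \frac{49606}{-90 + \frac{3 \left(-4 + 9 \cdot 5\right)}{-1 + 3 \cdot 5}} = \frac{49606}{-90 + \frac{3 \left(-4 + 45\right)}{-1 + 15}} = \frac{49606}{-90 + 3 \cdot \frac{1}{14} \cdot 41} = \frac{49606}{-90 + \frac{123}{14}} = \frac{49606}{- \frac{1137}{14}} = 49606 \left(- \frac{14}{1137}\right) = - \frac{694484}{1137}$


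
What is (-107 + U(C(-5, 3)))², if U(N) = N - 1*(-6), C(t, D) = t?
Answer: 11236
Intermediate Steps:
U(N) = 6 + N (U(N) = N + 6 = 6 + N)
(-107 + U(C(-5, 3)))² = (-107 + (6 - 5))² = (-107 + 1)² = (-106)² = 11236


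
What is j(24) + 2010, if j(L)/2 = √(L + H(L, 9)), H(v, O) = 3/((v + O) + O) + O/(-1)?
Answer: 2010 + √2954/7 ≈ 2017.8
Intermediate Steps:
H(v, O) = -O + 3/(v + 2*O) (H(v, O) = 3/((O + v) + O) + O*(-1) = 3/(v + 2*O) - O = -O + 3/(v + 2*O))
j(L) = 2*√(L + (-159 - 9*L)/(18 + L)) (j(L) = 2*√(L + (3 - 2*9² - 1*9*L)/(L + 2*9)) = 2*√(L + (3 - 2*81 - 9*L)/(L + 18)) = 2*√(L + (3 - 162 - 9*L)/(18 + L)) = 2*√(L + (-159 - 9*L)/(18 + L)))
j(24) + 2010 = 2*√((-159 + 24² + 9*24)/(18 + 24)) + 2010 = 2*√((-159 + 576 + 216)/42) + 2010 = 2*√((1/42)*633) + 2010 = 2*√(211/14) + 2010 = 2*(√2954/14) + 2010 = √2954/7 + 2010 = 2010 + √2954/7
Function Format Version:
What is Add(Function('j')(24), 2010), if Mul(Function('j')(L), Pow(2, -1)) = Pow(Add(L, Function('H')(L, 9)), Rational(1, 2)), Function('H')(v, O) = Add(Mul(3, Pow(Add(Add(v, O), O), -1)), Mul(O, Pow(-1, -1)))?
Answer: Add(2010, Mul(Rational(1, 7), Pow(2954, Rational(1, 2)))) ≈ 2017.8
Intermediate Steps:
Function('H')(v, O) = Add(Mul(-1, O), Mul(3, Pow(Add(v, Mul(2, O)), -1))) (Function('H')(v, O) = Add(Mul(3, Pow(Add(Add(O, v), O), -1)), Mul(O, -1)) = Add(Mul(3, Pow(Add(v, Mul(2, O)), -1)), Mul(-1, O)) = Add(Mul(-1, O), Mul(3, Pow(Add(v, Mul(2, O)), -1))))
Function('j')(L) = Mul(2, Pow(Add(L, Mul(Pow(Add(18, L), -1), Add(-159, Mul(-9, L)))), Rational(1, 2))) (Function('j')(L) = Mul(2, Pow(Add(L, Mul(Pow(Add(L, Mul(2, 9)), -1), Add(3, Mul(-2, Pow(9, 2)), Mul(-1, 9, L)))), Rational(1, 2))) = Mul(2, Pow(Add(L, Mul(Pow(Add(L, 18), -1), Add(3, Mul(-2, 81), Mul(-9, L)))), Rational(1, 2))) = Mul(2, Pow(Add(L, Mul(Pow(Add(18, L), -1), Add(3, -162, Mul(-9, L)))), Rational(1, 2))) = Mul(2, Pow(Add(L, Mul(Pow(Add(18, L), -1), Add(-159, Mul(-9, L)))), Rational(1, 2))))
Add(Function('j')(24), 2010) = Add(Mul(2, Pow(Mul(Pow(Add(18, 24), -1), Add(-159, Pow(24, 2), Mul(9, 24))), Rational(1, 2))), 2010) = Add(Mul(2, Pow(Mul(Pow(42, -1), Add(-159, 576, 216)), Rational(1, 2))), 2010) = Add(Mul(2, Pow(Mul(Rational(1, 42), 633), Rational(1, 2))), 2010) = Add(Mul(2, Pow(Rational(211, 14), Rational(1, 2))), 2010) = Add(Mul(2, Mul(Rational(1, 14), Pow(2954, Rational(1, 2)))), 2010) = Add(Mul(Rational(1, 7), Pow(2954, Rational(1, 2))), 2010) = Add(2010, Mul(Rational(1, 7), Pow(2954, Rational(1, 2))))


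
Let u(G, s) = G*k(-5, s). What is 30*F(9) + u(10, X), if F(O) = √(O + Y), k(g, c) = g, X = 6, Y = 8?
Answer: -50 + 30*√17 ≈ 73.693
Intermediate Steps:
F(O) = √(8 + O) (F(O) = √(O + 8) = √(8 + O))
u(G, s) = -5*G (u(G, s) = G*(-5) = -5*G)
30*F(9) + u(10, X) = 30*√(8 + 9) - 5*10 = 30*√17 - 50 = -50 + 30*√17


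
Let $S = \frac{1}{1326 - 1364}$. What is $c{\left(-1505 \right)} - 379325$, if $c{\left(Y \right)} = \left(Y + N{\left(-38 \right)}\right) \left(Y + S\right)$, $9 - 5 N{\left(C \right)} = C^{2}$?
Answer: $\frac{44035961}{19} \approx 2.3177 \cdot 10^{6}$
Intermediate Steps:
$N{\left(C \right)} = \frac{9}{5} - \frac{C^{2}}{5}$
$S = - \frac{1}{38}$ ($S = \frac{1}{-38} = - \frac{1}{38} \approx -0.026316$)
$c{\left(Y \right)} = \left(-287 + Y\right) \left(- \frac{1}{38} + Y\right)$ ($c{\left(Y \right)} = \left(Y + \left(\frac{9}{5} - \frac{\left(-38\right)^{2}}{5}\right)\right) \left(Y - \frac{1}{38}\right) = \left(Y + \left(\frac{9}{5} - \frac{1444}{5}\right)\right) \left(- \frac{1}{38} + Y\right) = \left(Y - 287\right) \left(- \frac{1}{38} + Y\right) = \left(-287 + Y\right) \left(- \frac{1}{38} + Y\right)$)
$c{\left(-1505 \right)} - 379325 = \left(\frac{287}{38} + \left(-1505\right)^{2} - - \frac{16415035}{38}\right) - 379325 = \left(\frac{287}{38} + 2265025 + \frac{16415035}{38}\right) - 379325 = \frac{51243136}{19} - 379325 = \frac{44035961}{19}$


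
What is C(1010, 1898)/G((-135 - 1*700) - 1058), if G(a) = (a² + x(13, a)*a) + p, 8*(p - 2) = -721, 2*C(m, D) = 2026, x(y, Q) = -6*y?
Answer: 8104/29848119 ≈ 0.00027151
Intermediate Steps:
C(m, D) = 1013 (C(m, D) = (½)*2026 = 1013)
p = -705/8 (p = 2 + (⅛)*(-721) = 2 - 721/8 = -705/8 ≈ -88.125)
G(a) = -705/8 + a² - 78*a (G(a) = (a² + (-6*13)*a) - 705/8 = (a² - 78*a) - 705/8 = -705/8 + a² - 78*a)
C(1010, 1898)/G((-135 - 1*700) - 1058) = 1013/(-705/8 + ((-135 - 1*700) - 1058)² - 78*((-135 - 1*700) - 1058)) = 1013/(-705/8 + ((-135 - 700) - 1058)² - 78*((-135 - 700) - 1058)) = 1013/(-705/8 + (-835 - 1058)² - 78*(-835 - 1058)) = 1013/(-705/8 + (-1893)² - 78*(-1893)) = 1013/(-705/8 + 3583449 + 147654) = 1013/(29848119/8) = 1013*(8/29848119) = 8104/29848119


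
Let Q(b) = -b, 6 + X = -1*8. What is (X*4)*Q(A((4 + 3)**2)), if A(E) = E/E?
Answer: 56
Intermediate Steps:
A(E) = 1
X = -14 (X = -6 - 1*8 = -6 - 8 = -14)
(X*4)*Q(A((4 + 3)**2)) = (-14*4)*(-1*1) = -56*(-1) = 56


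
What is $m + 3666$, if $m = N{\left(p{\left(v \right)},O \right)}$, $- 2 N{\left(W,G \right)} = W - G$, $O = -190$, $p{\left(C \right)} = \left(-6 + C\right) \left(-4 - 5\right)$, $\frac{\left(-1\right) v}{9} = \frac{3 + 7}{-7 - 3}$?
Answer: $\frac{7169}{2} \approx 3584.5$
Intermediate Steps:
$v = 9$ ($v = - 9 \frac{3 + 7}{-7 - 3} = - 9 \frac{10}{-10} = - 9 \cdot 10 \left(- \frac{1}{10}\right) = \left(-9\right) \left(-1\right) = 9$)
$p{\left(C \right)} = 54 - 9 C$ ($p{\left(C \right)} = \left(-6 + C\right) \left(-9\right) = 54 - 9 C$)
$N{\left(W,G \right)} = \frac{G}{2} - \frac{W}{2}$ ($N{\left(W,G \right)} = - \frac{W - G}{2} = \frac{G}{2} - \frac{W}{2}$)
$m = - \frac{163}{2}$ ($m = \frac{1}{2} \left(-190\right) - \frac{54 - 81}{2} = -95 - \frac{54 - 81}{2} = -95 - - \frac{27}{2} = -95 + \frac{27}{2} = - \frac{163}{2} \approx -81.5$)
$m + 3666 = - \frac{163}{2} + 3666 = \frac{7169}{2}$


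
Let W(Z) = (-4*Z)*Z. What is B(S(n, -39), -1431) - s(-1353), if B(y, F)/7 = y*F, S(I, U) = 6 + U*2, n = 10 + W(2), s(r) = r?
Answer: 722577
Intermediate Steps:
W(Z) = -4*Z²
n = -6 (n = 10 - 4*2² = 10 - 4*4 = 10 - 16 = -6)
S(I, U) = 6 + 2*U
B(y, F) = 7*F*y (B(y, F) = 7*(y*F) = 7*(F*y) = 7*F*y)
B(S(n, -39), -1431) - s(-1353) = 7*(-1431)*(6 + 2*(-39)) - 1*(-1353) = 7*(-1431)*(6 - 78) + 1353 = 7*(-1431)*(-72) + 1353 = 721224 + 1353 = 722577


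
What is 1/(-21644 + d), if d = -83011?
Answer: -1/104655 ≈ -9.5552e-6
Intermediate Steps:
1/(-21644 + d) = 1/(-21644 - 83011) = 1/(-104655) = -1/104655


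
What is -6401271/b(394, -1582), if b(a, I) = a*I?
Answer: 6401271/623308 ≈ 10.270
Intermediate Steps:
b(a, I) = I*a
-6401271/b(394, -1582) = -6401271/((-1582*394)) = -6401271/(-623308) = -6401271*(-1/623308) = 6401271/623308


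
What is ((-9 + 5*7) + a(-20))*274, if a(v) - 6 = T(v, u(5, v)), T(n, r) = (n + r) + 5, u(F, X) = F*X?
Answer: -22742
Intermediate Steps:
T(n, r) = 5 + n + r
a(v) = 11 + 6*v (a(v) = 6 + (5 + v + 5*v) = 6 + (5 + 6*v) = 11 + 6*v)
((-9 + 5*7) + a(-20))*274 = ((-9 + 5*7) + (11 + 6*(-20)))*274 = ((-9 + 35) + (11 - 120))*274 = (26 - 109)*274 = -83*274 = -22742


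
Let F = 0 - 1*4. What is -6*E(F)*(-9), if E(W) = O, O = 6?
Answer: 324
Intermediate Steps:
F = -4 (F = 0 - 4 = -4)
E(W) = 6
-6*E(F)*(-9) = -6*6*(-9) = -36*(-9) = 324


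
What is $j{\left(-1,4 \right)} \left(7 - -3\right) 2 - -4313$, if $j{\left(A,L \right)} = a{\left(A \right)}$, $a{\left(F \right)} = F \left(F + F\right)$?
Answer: $4353$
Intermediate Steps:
$a{\left(F \right)} = 2 F^{2}$ ($a{\left(F \right)} = F 2 F = 2 F^{2}$)
$j{\left(A,L \right)} = 2 A^{2}$
$j{\left(-1,4 \right)} \left(7 - -3\right) 2 - -4313 = 2 \left(-1\right)^{2} \left(7 - -3\right) 2 - -4313 = 2 \cdot 1 \left(7 + 3\right) 2 + 4313 = 2 \cdot 10 \cdot 2 + 4313 = 20 \cdot 2 + 4313 = 40 + 4313 = 4353$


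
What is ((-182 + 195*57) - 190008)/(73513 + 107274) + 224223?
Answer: 40536424426/180787 ≈ 2.2422e+5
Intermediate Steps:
((-182 + 195*57) - 190008)/(73513 + 107274) + 224223 = ((-182 + 11115) - 190008)/180787 + 224223 = (10933 - 190008)*(1/180787) + 224223 = -179075*1/180787 + 224223 = -179075/180787 + 224223 = 40536424426/180787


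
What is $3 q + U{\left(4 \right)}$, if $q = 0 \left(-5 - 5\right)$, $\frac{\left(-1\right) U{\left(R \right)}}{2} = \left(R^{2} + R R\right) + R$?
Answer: $-72$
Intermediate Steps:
$U{\left(R \right)} = - 4 R^{2} - 2 R$ ($U{\left(R \right)} = - 2 \left(\left(R^{2} + R R\right) + R\right) = - 2 \left(\left(R^{2} + R^{2}\right) + R\right) = - 2 \left(2 R^{2} + R\right) = - 2 \left(R + 2 R^{2}\right) = - 4 R^{2} - 2 R$)
$q = 0$ ($q = 0 \left(-10\right) = 0$)
$3 q + U{\left(4 \right)} = 3 \cdot 0 - 8 \left(1 + 2 \cdot 4\right) = 0 - 8 \left(1 + 8\right) = 0 - 8 \cdot 9 = 0 - 72 = -72$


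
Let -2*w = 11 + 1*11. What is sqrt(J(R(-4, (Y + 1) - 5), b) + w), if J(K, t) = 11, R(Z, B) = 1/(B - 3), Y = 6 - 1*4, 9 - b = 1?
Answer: 0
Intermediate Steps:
b = 8 (b = 9 - 1*1 = 9 - 1 = 8)
Y = 2 (Y = 6 - 4 = 2)
R(Z, B) = 1/(-3 + B)
w = -11 (w = -(11 + 1*11)/2 = -(11 + 11)/2 = -1/2*22 = -11)
sqrt(J(R(-4, (Y + 1) - 5), b) + w) = sqrt(11 - 11) = sqrt(0) = 0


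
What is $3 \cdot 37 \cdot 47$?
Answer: $5217$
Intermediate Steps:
$3 \cdot 37 \cdot 47 = 111 \cdot 47 = 5217$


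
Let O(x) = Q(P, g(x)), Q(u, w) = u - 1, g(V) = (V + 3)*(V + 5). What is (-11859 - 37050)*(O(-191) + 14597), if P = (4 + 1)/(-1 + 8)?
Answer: -713910699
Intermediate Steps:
g(V) = (3 + V)*(5 + V)
P = 5/7 ≈ 0.71429
Q(u, w) = -1 + u
O(x) = -2/7 (O(x) = -1 + 5/7 = -2/7)
(-11859 - 37050)*(O(-191) + 14597) = (-11859 - 37050)*(-2/7 + 14597) = -48909*102177/7 = -713910699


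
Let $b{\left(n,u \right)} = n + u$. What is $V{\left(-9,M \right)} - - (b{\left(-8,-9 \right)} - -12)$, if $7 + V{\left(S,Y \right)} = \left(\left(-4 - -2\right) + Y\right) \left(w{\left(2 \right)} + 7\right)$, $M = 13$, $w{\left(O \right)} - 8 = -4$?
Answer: $109$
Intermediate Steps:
$w{\left(O \right)} = 4$ ($w{\left(O \right)} = 8 - 4 = 4$)
$V{\left(S,Y \right)} = -29 + 11 Y$ ($V{\left(S,Y \right)} = -7 + \left(\left(-4 - -2\right) + Y\right) \left(4 + 7\right) = -7 + \left(\left(-4 + 2\right) + Y\right) 11 = -7 + \left(-2 + Y\right) 11 = -7 + \left(-22 + 11 Y\right) = -29 + 11 Y$)
$V{\left(-9,M \right)} - - (b{\left(-8,-9 \right)} - -12) = \left(-29 + 11 \cdot 13\right) - - (\left(-8 - 9\right) - -12) = \left(-29 + 143\right) - - (-17 + 12) = 114 - \left(-1\right) \left(-5\right) = 114 - 5 = 109$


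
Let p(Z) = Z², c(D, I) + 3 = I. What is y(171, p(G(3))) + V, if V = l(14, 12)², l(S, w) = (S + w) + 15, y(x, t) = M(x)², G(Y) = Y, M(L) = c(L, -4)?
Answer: 1730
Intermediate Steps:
c(D, I) = -3 + I
M(L) = -7 (M(L) = -3 - 4 = -7)
y(x, t) = 49 (y(x, t) = (-7)² = 49)
l(S, w) = 15 + S + w
V = 1681 (V = (15 + 14 + 12)² = 41² = 1681)
y(171, p(G(3))) + V = 49 + 1681 = 1730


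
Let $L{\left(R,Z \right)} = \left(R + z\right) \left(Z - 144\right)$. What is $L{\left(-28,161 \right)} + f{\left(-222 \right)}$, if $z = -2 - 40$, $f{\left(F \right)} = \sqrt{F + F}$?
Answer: $-1190 + 2 i \sqrt{111} \approx -1190.0 + 21.071 i$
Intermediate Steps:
$f{\left(F \right)} = \sqrt{2} \sqrt{F}$ ($f{\left(F \right)} = \sqrt{2 F} = \sqrt{2} \sqrt{F}$)
$z = -42$ ($z = -2 - 40 = -42$)
$L{\left(R,Z \right)} = \left(-144 + Z\right) \left(-42 + R\right)$ ($L{\left(R,Z \right)} = \left(R - 42\right) \left(Z - 144\right) = \left(-42 + R\right) \left(-144 + Z\right) = \left(-144 + Z\right) \left(-42 + R\right)$)
$L{\left(-28,161 \right)} + f{\left(-222 \right)} = \left(6048 - -4032 - 6762 - 4508\right) + \sqrt{2} \sqrt{-222} = \left(6048 + 4032 - 6762 - 4508\right) + \sqrt{2} i \sqrt{222} = -1190 + 2 i \sqrt{111}$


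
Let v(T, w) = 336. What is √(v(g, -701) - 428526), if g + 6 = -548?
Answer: I*√428190 ≈ 654.36*I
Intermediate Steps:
g = -554 (g = -6 - 548 = -554)
√(v(g, -701) - 428526) = √(336 - 428526) = √(-428190) = I*√428190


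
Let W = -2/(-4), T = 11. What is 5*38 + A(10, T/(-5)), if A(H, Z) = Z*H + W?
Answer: 337/2 ≈ 168.50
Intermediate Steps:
W = ½ (W = -2*(-¼) = ½ ≈ 0.50000)
A(H, Z) = ½ + H*Z (A(H, Z) = Z*H + ½ = H*Z + ½ = ½ + H*Z)
5*38 + A(10, T/(-5)) = 5*38 + (½ + 10*(11/(-5))) = 190 + (½ + 10*(11*(-⅕))) = 190 + (½ + 10*(-11/5)) = 190 + (½ - 22) = 190 - 43/2 = 337/2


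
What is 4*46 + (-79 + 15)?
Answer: 120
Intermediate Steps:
4*46 + (-79 + 15) = 184 - 64 = 120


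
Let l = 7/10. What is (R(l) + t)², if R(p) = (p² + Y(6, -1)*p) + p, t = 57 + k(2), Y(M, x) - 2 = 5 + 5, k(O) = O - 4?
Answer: 41718681/10000 ≈ 4171.9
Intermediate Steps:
k(O) = -4 + O
Y(M, x) = 12 (Y(M, x) = 2 + (5 + 5) = 2 + 10 = 12)
l = 7/10 (l = 7*(⅒) = 7/10 ≈ 0.70000)
t = 55 (t = 57 + (-4 + 2) = 57 - 2 = 55)
R(p) = p² + 13*p (R(p) = (p² + 12*p) + p = p² + 13*p)
(R(l) + t)² = (7*(13 + 7/10)/10 + 55)² = ((7/10)*(137/10) + 55)² = (959/100 + 55)² = (6459/100)² = 41718681/10000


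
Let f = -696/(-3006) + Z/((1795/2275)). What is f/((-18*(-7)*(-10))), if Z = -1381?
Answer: 314764211/226622340 ≈ 1.3889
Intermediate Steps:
f = -314764211/179859 (f = -696/(-3006) - 1381/(1795/2275) = -696*(-1/3006) - 1381/(1795*(1/2275)) = 116/501 - 1381/359/455 = 116/501 - 1381*455/359 = 116/501 - 628355/359 = -314764211/179859 ≈ -1750.1)
f/((-18*(-7)*(-10))) = -314764211/(179859*(-18*(-7)*(-10))) = -314764211/(179859*(126*(-10))) = -314764211/179859/(-1260) = -314764211/179859*(-1/1260) = 314764211/226622340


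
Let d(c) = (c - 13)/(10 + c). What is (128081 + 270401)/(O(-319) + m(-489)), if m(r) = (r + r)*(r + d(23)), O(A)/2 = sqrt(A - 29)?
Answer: 823027882193/987152712787 - 6888046*I*sqrt(87)/987152712787 ≈ 0.83374 - 6.5084e-5*I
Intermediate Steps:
O(A) = 2*sqrt(-29 + A) (O(A) = 2*sqrt(A - 29) = 2*sqrt(-29 + A))
d(c) = (-13 + c)/(10 + c)
m(r) = 2*r*(10/33 + r) (m(r) = (r + r)*(r + (-13 + 23)/(10 + 23)) = (2*r)*(r + 10/33) = (2*r)*(10/33 + r) = 2*r*(10/33 + r))
(128081 + 270401)/(O(-319) + m(-489)) = (128081 + 270401)/(2*sqrt(-29 - 319) + (2/33)*(-489)*(10 + 33*(-489))) = 398482/(2*sqrt(-348) + (2/33)*(-489)*(10 - 16137)) = 398482/(2*(2*I*sqrt(87)) + (2/33)*(-489)*(-16127)) = 398482/(4*I*sqrt(87) + 5257402/11) = 398482/(5257402/11 + 4*I*sqrt(87))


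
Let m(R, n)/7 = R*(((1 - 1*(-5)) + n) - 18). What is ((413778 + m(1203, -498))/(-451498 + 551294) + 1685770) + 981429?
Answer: 66542977618/24949 ≈ 2.6672e+6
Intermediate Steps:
m(R, n) = 7*R*(-12 + n) (m(R, n) = 7*(R*(((1 - 1*(-5)) + n) - 18)) = 7*(R*(((1 + 5) + n) - 18)) = 7*(R*((6 + n) - 18)) = 7*(R*(-12 + n)) = 7*R*(-12 + n))
((413778 + m(1203, -498))/(-451498 + 551294) + 1685770) + 981429 = ((413778 + 7*1203*(-12 - 498))/(-451498 + 551294) + 1685770) + 981429 = ((413778 + 7*1203*(-510))/99796 + 1685770) + 981429 = ((413778 - 4294710)*(1/99796) + 1685770) + 981429 = (-3880932*1/99796 + 1685770) + 981429 = (-970233/24949 + 1685770) + 981429 = 42057305497/24949 + 981429 = 66542977618/24949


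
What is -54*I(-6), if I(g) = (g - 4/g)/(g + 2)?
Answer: -72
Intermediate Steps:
I(g) = (g - 4/g)/(2 + g)
-54*I(-6) = -54*(-2 - 6)/(-6) = -(-9)*(-8) = -54*4/3 = -72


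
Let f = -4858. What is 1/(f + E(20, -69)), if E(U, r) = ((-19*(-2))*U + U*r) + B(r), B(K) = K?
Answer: -1/5547 ≈ -0.00018028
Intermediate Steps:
E(U, r) = r + 38*U + U*r (E(U, r) = ((-19*(-2))*U + U*r) + r = (38*U + U*r) + r = r + 38*U + U*r)
1/(f + E(20, -69)) = 1/(-4858 + (-69 + 38*20 + 20*(-69))) = 1/(-4858 + (-69 + 760 - 1380)) = 1/(-4858 - 689) = 1/(-5547) = -1/5547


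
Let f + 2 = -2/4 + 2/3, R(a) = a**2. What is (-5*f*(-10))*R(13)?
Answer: -46475/3 ≈ -15492.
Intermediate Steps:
f = -11/6 (f = -2 + (-2/4 + 2/3) = -2 + (-2*1/4 + 2*(1/3)) = -2 + (-1/2 + 2/3) = -2 + 1/6 = -11/6 ≈ -1.8333)
(-5*f*(-10))*R(13) = (-5*(-11/6)*(-10))*13**2 = ((55/6)*(-10))*169 = -275/3*169 = -46475/3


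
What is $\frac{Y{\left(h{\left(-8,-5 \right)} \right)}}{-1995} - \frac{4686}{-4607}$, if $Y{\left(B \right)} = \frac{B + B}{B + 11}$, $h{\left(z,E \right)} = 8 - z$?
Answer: $\frac{252263966}{248156055} \approx 1.0166$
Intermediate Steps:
$Y{\left(B \right)} = \frac{2 B}{11 + B}$
$\frac{Y{\left(h{\left(-8,-5 \right)} \right)}}{-1995} - \frac{4686}{-4607} = \frac{2 \left(8 - -8\right) \frac{1}{11 + \left(8 - -8\right)}}{-1995} - \frac{4686}{-4607} = \frac{2 \left(8 + 8\right)}{11 + \left(8 + 8\right)} \left(- \frac{1}{1995}\right) - - \frac{4686}{4607} = 2 \cdot 16 \frac{1}{11 + 16} \left(- \frac{1}{1995}\right) + \frac{4686}{4607} = 2 \cdot 16 \cdot \frac{1}{27} \left(- \frac{1}{1995}\right) + \frac{4686}{4607} = \frac{32}{27} \left(- \frac{1}{1995}\right) + \frac{4686}{4607} = - \frac{32}{53865} + \frac{4686}{4607} = \frac{252263966}{248156055}$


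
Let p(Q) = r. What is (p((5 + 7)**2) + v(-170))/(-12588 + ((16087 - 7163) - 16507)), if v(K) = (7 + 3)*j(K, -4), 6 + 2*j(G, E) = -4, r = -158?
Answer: 208/20171 ≈ 0.010312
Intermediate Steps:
p(Q) = -158
j(G, E) = -5 (j(G, E) = -3 + (1/2)*(-4) = -3 - 2 = -5)
v(K) = -50 (v(K) = (7 + 3)*(-5) = 10*(-5) = -50)
(p((5 + 7)**2) + v(-170))/(-12588 + ((16087 - 7163) - 16507)) = (-158 - 50)/(-12588 + ((16087 - 7163) - 16507)) = -208/(-12588 + (8924 - 16507)) = -208/(-12588 - 7583) = -208/(-20171) = -208*(-1/20171) = 208/20171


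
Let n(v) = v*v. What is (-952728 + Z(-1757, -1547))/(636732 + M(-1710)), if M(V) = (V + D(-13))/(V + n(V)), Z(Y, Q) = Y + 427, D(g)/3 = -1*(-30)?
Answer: -2212801237/1476808911 ≈ -1.4984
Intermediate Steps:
n(v) = v²
D(g) = 90 (D(g) = 3*(-1*(-30)) = 3*30 = 90)
Z(Y, Q) = 427 + Y
M(V) = (90 + V)/(V + V²) (M(V) = (V + 90)/(V + V²) = (90 + V)/(V + V²))
(-952728 + Z(-1757, -1547))/(636732 + M(-1710)) = (-952728 + (427 - 1757))/(636732 + (90 - 1710)/((-1710)*(1 - 1710))) = (-952728 - 1330)/(636732 - 1/1710*(-1620)/(-1709)) = -954058/(636732 - 1/1710*(-1/1709)*(-1620)) = -954058/(636732 - 18/32471) = -954058/20675324754/32471 = -954058*32471/20675324754 = -2212801237/1476808911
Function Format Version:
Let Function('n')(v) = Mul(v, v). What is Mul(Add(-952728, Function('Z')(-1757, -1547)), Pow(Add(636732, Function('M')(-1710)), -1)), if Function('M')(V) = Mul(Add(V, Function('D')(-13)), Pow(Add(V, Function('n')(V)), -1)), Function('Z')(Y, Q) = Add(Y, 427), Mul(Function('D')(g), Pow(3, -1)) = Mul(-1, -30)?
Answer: Rational(-2212801237, 1476808911) ≈ -1.4984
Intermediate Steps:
Function('n')(v) = Pow(v, 2)
Function('D')(g) = 90 (Function('D')(g) = Mul(3, Mul(-1, -30)) = Mul(3, 30) = 90)
Function('Z')(Y, Q) = Add(427, Y)
Function('M')(V) = Mul(Pow(Add(V, Pow(V, 2)), -1), Add(90, V)) (Function('M')(V) = Mul(Add(V, 90), Pow(Add(V, Pow(V, 2)), -1)) = Mul(Add(90, V), Pow(Add(V, Pow(V, 2)), -1)) = Mul(Pow(Add(V, Pow(V, 2)), -1), Add(90, V)))
Mul(Add(-952728, Function('Z')(-1757, -1547)), Pow(Add(636732, Function('M')(-1710)), -1)) = Mul(Add(-952728, Add(427, -1757)), Pow(Add(636732, Mul(Pow(-1710, -1), Pow(Add(1, -1710), -1), Add(90, -1710))), -1)) = Mul(Add(-952728, -1330), Pow(Add(636732, Mul(Rational(-1, 1710), Pow(-1709, -1), -1620)), -1)) = Mul(-954058, Pow(Add(636732, Mul(Rational(-1, 1710), Rational(-1, 1709), -1620)), -1)) = Mul(-954058, Pow(Add(636732, Rational(-18, 32471)), -1)) = Mul(-954058, Pow(Rational(20675324754, 32471), -1)) = Mul(-954058, Rational(32471, 20675324754)) = Rational(-2212801237, 1476808911)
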